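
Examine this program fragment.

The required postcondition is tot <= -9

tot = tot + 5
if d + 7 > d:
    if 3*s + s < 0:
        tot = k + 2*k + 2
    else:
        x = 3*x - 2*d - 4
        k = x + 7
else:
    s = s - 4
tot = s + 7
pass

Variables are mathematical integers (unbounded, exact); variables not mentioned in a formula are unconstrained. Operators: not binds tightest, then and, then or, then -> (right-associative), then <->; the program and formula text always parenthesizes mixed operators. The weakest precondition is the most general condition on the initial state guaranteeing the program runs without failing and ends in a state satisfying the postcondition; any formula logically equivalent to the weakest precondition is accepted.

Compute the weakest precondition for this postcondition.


Working backward. After the program, tot <= -9 must hold.
Before skip: tot <= -9
Before tot := s + 7: s <= -16
Then branch requires (4*s < 0 -> s <= -16) and ((not (4*s < 0)) -> s <= -16); else branch requires s <= -12.
Before the if: (4*s < 0 -> s <= -16) and ((not (4*s < 0)) -> s <= -16)
Before tot := tot + 5: (4*s < 0 -> s <= -16) and ((not (4*s < 0)) -> s <= -16)
Answer: WP = (4*s < 0 -> s <= -16) and ((not (4*s < 0)) -> s <= -16)


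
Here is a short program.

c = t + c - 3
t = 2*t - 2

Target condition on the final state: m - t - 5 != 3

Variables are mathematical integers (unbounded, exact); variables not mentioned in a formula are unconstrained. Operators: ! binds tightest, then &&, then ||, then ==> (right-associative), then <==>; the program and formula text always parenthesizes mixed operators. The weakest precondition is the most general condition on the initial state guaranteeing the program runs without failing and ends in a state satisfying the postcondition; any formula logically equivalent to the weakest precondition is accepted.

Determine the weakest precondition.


Working backward. After the program, the postcondition m - t - 5 != 3 must hold; in canonical form it is m != t + 8.
Before t := 2*t - 2: m != 2*t + 6
Before c := t + c - 3: m != 2*t + 6
Answer: WP = m != 2*t + 6


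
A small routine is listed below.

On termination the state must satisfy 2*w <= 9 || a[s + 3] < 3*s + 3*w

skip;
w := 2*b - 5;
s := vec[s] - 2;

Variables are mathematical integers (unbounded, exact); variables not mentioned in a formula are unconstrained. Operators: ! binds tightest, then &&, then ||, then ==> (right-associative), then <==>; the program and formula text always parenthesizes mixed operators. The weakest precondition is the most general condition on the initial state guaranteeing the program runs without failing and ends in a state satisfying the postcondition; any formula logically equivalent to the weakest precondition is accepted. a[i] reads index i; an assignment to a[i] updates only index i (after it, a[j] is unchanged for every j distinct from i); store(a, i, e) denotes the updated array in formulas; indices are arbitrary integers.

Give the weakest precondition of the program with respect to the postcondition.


Working backward. After the program, 2*w <= 9 || a[s + 3] < 3*s + 3*w must hold.
Before s := vec[s] - 2: 2*w <= 9 || a[vec[s] + 1] < 3*vec[s] + 3*w - 6
Before w := 2*b - 5: 4*b <= 19 || a[vec[s] + 1] < 3*vec[s] + 6*b - 21
Before skip: 4*b <= 19 || a[vec[s] + 1] < 3*vec[s] + 6*b - 21
Answer: WP = 4*b <= 19 || a[vec[s] + 1] < 3*vec[s] + 6*b - 21


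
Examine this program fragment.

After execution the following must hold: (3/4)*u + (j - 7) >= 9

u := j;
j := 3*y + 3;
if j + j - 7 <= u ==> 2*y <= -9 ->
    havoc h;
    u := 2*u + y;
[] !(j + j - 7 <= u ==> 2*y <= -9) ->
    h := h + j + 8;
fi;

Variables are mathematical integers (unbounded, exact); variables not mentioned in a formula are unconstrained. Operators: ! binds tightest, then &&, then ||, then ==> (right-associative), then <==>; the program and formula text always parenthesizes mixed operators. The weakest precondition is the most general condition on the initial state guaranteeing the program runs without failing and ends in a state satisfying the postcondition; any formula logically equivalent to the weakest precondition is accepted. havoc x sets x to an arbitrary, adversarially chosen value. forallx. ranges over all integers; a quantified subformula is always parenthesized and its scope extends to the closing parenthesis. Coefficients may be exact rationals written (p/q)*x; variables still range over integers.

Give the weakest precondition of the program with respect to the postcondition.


Working backward. After the program, the postcondition (3/4)*u + (j - 7) >= 9 must hold; in canonical form it is j + (3/4)*u >= 16.
Then branch requires j + (3/2)*u + (3/4)*y >= 16; else branch requires j + (3/4)*u >= 16.
Before the if: ((2*j <= u + 7 ==> 2*y <= -9) ==> j + (3/2)*u + (3/4)*y >= 16) && ((!(2*j <= u + 7 ==> 2*y <= -9)) ==> j + (3/4)*u >= 16)
Before j := 3*y + 3: ((6*y <= u + 1 ==> 2*y <= -9) ==> (3/2)*u + (15/4)*y >= 13) && ((!(6*y <= u + 1 ==> 2*y <= -9)) ==> (3/4)*u + 3*y >= 13)
Before u := j: ((6*y <= j + 1 ==> 2*y <= -9) ==> (3/2)*j + (15/4)*y >= 13) && ((!(6*y <= j + 1 ==> 2*y <= -9)) ==> (3/4)*j + 3*y >= 13)
Answer: WP = ((6*y <= j + 1 ==> 2*y <= -9) ==> (3/2)*j + (15/4)*y >= 13) && ((!(6*y <= j + 1 ==> 2*y <= -9)) ==> (3/4)*j + 3*y >= 13)


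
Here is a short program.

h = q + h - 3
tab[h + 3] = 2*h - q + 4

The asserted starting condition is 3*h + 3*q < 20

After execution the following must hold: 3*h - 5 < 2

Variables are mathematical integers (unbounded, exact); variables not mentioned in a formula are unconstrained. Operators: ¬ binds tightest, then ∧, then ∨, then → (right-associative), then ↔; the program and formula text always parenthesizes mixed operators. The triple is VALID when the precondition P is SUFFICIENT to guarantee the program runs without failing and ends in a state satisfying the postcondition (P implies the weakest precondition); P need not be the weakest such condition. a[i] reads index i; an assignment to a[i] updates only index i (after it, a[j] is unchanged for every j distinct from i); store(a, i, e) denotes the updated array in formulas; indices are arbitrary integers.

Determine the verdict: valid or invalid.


Working backward. After the program, the postcondition 3*h - 5 < 2 must hold; in canonical form it is 3*h < 7.
Before tab[h + 3] := 2*h - q + 4: 3*h < 7
Before h := q + h - 3: 3*h + 3*q < 16
The weakest precondition is 3*h + 3*q < 16.
Check whether 3*h + 3*q < 20 implies it.
Countermodel: at the initial state h = 0, q = 6, the precondition holds but the weakest precondition fails.
Answer: invalid


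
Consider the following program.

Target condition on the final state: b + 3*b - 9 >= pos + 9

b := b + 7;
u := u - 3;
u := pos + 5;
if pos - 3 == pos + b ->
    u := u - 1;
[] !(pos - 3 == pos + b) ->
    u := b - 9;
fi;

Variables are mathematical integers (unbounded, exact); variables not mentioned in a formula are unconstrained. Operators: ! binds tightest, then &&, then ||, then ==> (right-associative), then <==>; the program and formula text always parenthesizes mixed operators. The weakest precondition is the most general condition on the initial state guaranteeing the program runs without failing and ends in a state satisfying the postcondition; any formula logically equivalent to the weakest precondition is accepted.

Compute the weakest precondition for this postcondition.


Working backward. After the program, the postcondition b + 3*b - 9 >= pos + 9 must hold; in canonical form it is 4*b >= pos + 18.
Then branch requires 4*b >= pos + 18; else branch requires 4*b >= pos + 18.
Before the if: (b == -3 ==> 4*b >= pos + 18) && ((!(b == -3)) ==> 4*b >= pos + 18)
Before u := pos + 5: (b == -3 ==> 4*b >= pos + 18) && ((!(b == -3)) ==> 4*b >= pos + 18)
Before u := u - 3: (b == -3 ==> 4*b >= pos + 18) && ((!(b == -3)) ==> 4*b >= pos + 18)
Before b := b + 7: (b == -10 ==> 4*b >= pos - 10) && ((!(b == -10)) ==> 4*b >= pos - 10)
Answer: WP = (b == -10 ==> 4*b >= pos - 10) && ((!(b == -10)) ==> 4*b >= pos - 10)


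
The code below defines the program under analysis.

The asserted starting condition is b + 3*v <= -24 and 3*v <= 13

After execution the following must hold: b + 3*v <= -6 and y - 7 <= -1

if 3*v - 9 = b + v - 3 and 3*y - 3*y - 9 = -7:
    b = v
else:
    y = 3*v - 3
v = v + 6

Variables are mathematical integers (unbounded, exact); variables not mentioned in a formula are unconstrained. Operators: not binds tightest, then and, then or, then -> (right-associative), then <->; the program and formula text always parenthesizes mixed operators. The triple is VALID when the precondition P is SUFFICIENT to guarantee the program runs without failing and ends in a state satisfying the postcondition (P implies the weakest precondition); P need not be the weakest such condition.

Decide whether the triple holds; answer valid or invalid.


Working backward. After the program, the postcondition b + 3*v <= -6 and y - 7 <= -1 must hold; in canonical form it is b + 3*v <= -6 and y <= 6.
Before v := v + 6: b + 3*v <= -24 and y <= 6
Then branch requires 4*v <= -24 and y <= 6; else branch requires b + 3*v <= -24 and 3*v <= 9.
Before the if: b + 3*v <= -24 and 3*v <= 9
The weakest precondition is b + 3*v <= -24 and 3*v <= 9.
Check whether b + 3*v <= -24 and 3*v <= 13 implies it.
Countermodel: at the initial state b = -36, v = 4, the precondition holds but the weakest precondition fails.
Answer: invalid


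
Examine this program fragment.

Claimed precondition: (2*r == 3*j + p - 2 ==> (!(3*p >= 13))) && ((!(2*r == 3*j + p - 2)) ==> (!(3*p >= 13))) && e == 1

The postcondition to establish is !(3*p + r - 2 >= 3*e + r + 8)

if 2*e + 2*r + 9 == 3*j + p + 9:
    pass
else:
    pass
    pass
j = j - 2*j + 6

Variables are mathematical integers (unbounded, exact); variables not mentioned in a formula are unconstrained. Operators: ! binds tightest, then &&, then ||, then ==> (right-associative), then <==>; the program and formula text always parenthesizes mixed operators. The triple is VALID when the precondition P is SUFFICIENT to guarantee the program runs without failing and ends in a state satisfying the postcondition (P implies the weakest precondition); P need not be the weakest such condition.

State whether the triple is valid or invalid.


Working backward. After the program, the postcondition !(3*p + r - 2 >= 3*e + r + 8) must hold; in canonical form it is !(3*p >= 3*e + 10).
Before j := j - 2*j + 6: !(3*p >= 3*e + 10)
Then branch requires !(3*p >= 3*e + 10); else branch requires !(3*p >= 3*e + 10).
Before the if: (2*e + 2*r == 3*j + p ==> (!(3*p >= 3*e + 10))) && ((!(2*e + 2*r == 3*j + p)) ==> (!(3*p >= 3*e + 10)))
The weakest precondition is (2*e + 2*r == 3*j + p ==> (!(3*p >= 3*e + 10))) && ((!(2*e + 2*r == 3*j + p)) ==> (!(3*p >= 3*e + 10))).
Check whether (2*r == 3*j + p - 2 ==> (!(3*p >= 13))) && ((!(2*r == 3*j + p - 2)) ==> (!(3*p >= 13))) && e == 1 implies it.
Every state satisfying the precondition satisfies the weakest precondition: the implication holds.
Answer: valid


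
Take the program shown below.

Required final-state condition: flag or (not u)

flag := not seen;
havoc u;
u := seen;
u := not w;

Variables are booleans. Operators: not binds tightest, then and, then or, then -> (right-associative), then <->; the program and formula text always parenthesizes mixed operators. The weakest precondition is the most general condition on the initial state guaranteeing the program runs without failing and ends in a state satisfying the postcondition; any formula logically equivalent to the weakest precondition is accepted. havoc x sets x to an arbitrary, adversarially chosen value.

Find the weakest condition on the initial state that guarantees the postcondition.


Working backward. After the program, flag or (not u) must hold.
Before u := not w: flag or w
Before u := seen: flag or w
Before havoc u: flag or w
Before flag := not seen: (not seen) or w
Answer: WP = (not seen) or w


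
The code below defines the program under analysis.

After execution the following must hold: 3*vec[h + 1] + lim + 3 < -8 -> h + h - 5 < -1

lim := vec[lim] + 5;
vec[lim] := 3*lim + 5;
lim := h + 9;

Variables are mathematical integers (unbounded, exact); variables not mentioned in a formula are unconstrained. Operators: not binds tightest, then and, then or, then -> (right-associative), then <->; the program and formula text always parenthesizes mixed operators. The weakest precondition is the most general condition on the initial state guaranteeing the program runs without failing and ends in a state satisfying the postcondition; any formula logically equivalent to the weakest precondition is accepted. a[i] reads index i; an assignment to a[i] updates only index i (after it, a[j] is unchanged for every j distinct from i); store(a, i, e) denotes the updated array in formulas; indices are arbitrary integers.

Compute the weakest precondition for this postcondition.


Working backward. After the program, the postcondition 3*vec[h + 1] + lim + 3 < -8 -> h + h - 5 < -1 must hold; in canonical form it is 3*vec[h + 1] + lim < -11 -> 2*h < 4.
Before lim := h + 9: 3*vec[h + 1] + h < -20 -> 2*h < 4
Before vec[lim] := 3*lim + 5: 3*store(vec, lim, 3*lim + 5)[h + 1] + h < -20 -> 2*h < 4
Before lim := vec[lim] + 5: 3*store(vec, vec[lim] + 5, 3*vec[lim] + 20)[h + 1] + h < -20 -> 2*h < 4
Answer: WP = 3*store(vec, vec[lim] + 5, 3*vec[lim] + 20)[h + 1] + h < -20 -> 2*h < 4


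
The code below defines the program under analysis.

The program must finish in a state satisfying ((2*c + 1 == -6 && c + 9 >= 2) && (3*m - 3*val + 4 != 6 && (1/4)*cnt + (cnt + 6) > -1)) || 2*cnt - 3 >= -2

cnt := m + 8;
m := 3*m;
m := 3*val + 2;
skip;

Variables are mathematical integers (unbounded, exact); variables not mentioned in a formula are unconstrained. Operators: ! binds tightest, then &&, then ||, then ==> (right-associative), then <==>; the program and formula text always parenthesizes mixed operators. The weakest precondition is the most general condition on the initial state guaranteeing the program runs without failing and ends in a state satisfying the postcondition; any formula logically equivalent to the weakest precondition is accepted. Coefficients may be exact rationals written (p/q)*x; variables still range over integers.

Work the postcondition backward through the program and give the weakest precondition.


Working backward. After the program, the postcondition ((2*c + 1 == -6 && c + 9 >= 2) && (3*m - 3*val + 4 != 6 && (1/4)*cnt + (cnt + 6) > -1)) || 2*cnt - 3 >= -2 must hold; in canonical form it is (2*c == -7 && c >= -7 && 3*m != 3*val + 2 && (5/4)*cnt > -7) || 2*cnt >= 1.
Before skip: (2*c == -7 && c >= -7 && 3*m != 3*val + 2 && (5/4)*cnt > -7) || 2*cnt >= 1
Before m := 3*val + 2: (2*c == -7 && c >= -7 && 6*val != -4 && (5/4)*cnt > -7) || 2*cnt >= 1
Before m := 3*m: (2*c == -7 && c >= -7 && 6*val != -4 && (5/4)*cnt > -7) || 2*cnt >= 1
Before cnt := m + 8: (2*c == -7 && c >= -7 && 6*val != -4 && (5/4)*m > -17) || 2*m >= -15
Answer: WP = (2*c == -7 && c >= -7 && 6*val != -4 && (5/4)*m > -17) || 2*m >= -15


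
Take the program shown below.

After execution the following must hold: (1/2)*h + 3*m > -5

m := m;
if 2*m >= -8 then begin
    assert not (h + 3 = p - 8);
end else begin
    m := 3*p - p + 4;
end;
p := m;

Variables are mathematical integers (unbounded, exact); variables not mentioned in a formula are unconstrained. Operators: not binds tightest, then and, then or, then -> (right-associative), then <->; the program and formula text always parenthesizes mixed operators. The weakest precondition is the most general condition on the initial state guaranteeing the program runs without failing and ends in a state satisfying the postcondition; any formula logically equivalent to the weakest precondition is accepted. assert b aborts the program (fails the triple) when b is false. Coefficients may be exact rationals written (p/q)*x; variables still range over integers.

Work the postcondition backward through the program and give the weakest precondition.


Working backward. After the program, (1/2)*h + 3*m > -5 must hold.
Before p := m: (1/2)*h + 3*m > -5
Then branch requires (not (h = p - 11)) and (1/2)*h + 3*m > -5; else branch requires (1/2)*h + 6*p > -17.
Before the if: (2*m >= -8 -> ((not (h = p - 11)) and (1/2)*h + 3*m > -5)) and ((not (2*m >= -8)) -> (1/2)*h + 6*p > -17)
Before m := m: (2*m >= -8 -> ((not (h = p - 11)) and (1/2)*h + 3*m > -5)) and ((not (2*m >= -8)) -> (1/2)*h + 6*p > -17)
Answer: WP = (2*m >= -8 -> ((not (h = p - 11)) and (1/2)*h + 3*m > -5)) and ((not (2*m >= -8)) -> (1/2)*h + 6*p > -17)


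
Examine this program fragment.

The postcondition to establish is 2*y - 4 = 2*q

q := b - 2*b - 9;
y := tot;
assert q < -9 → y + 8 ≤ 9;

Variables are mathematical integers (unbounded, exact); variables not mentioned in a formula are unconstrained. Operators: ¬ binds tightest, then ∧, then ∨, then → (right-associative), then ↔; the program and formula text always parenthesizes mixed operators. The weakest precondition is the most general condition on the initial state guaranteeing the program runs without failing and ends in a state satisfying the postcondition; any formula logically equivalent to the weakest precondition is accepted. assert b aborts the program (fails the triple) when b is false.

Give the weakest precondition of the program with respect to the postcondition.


Working backward. After the program, the postcondition 2*y - 4 = 2*q must hold; in canonical form it is 2*y = 2*q + 4.
Before assert q < -9 → y + 8 ≤ 9: (q < -9 → y ≤ 1) ∧ 2*y = 2*q + 4
Before y := tot: (q < -9 → tot ≤ 1) ∧ 2*tot = 2*q + 4
Before q := b - 2*b - 9: (b > 0 → tot ≤ 1) ∧ 2*b + 2*tot = -14
Answer: WP = (b > 0 → tot ≤ 1) ∧ 2*b + 2*tot = -14


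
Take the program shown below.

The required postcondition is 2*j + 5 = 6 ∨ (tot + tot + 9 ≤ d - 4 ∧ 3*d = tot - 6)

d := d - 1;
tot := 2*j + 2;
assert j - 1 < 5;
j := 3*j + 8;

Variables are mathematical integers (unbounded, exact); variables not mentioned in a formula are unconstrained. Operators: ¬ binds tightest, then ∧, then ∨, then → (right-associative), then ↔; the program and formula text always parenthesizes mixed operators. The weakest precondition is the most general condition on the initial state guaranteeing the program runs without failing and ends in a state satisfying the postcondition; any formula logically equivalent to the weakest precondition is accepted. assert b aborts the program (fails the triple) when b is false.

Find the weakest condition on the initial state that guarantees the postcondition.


Working backward. After the program, the postcondition 2*j + 5 = 6 ∨ (tot + tot + 9 ≤ d - 4 ∧ 3*d = tot - 6) must hold; in canonical form it is 2*j = 1 ∨ (2*tot ≤ d - 13 ∧ 3*d = tot - 6).
Before j := 3*j + 8: 6*j = -15 ∨ (2*tot ≤ d - 13 ∧ 3*d = tot - 6)
Before assert j - 1 < 5: j < 6 ∧ (6*j = -15 ∨ (2*tot ≤ d - 13 ∧ 3*d = tot - 6))
Before tot := 2*j + 2: j < 6 ∧ (6*j = -15 ∨ (4*j ≤ d - 17 ∧ 3*d = 2*j - 4))
Before d := d - 1: j < 6 ∧ (6*j = -15 ∨ (4*j ≤ d - 18 ∧ 3*d = 2*j - 1))
Answer: WP = j < 6 ∧ (6*j = -15 ∨ (4*j ≤ d - 18 ∧ 3*d = 2*j - 1))


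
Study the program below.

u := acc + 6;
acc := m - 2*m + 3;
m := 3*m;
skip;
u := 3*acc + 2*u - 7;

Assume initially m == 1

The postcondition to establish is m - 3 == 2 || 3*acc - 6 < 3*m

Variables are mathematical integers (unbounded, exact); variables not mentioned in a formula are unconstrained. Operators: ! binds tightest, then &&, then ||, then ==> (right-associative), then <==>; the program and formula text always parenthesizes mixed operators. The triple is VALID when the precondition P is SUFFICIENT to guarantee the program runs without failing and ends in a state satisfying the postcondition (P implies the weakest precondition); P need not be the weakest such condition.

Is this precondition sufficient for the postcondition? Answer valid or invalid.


Working backward. After the program, the postcondition m - 3 == 2 || 3*acc - 6 < 3*m must hold; in canonical form it is m == 5 || 3*acc < 3*m + 6.
Before u := 3*acc + 2*u - 7: m == 5 || 3*acc < 3*m + 6
Before skip: m == 5 || 3*acc < 3*m + 6
Before m := 3*m: 3*m == 5 || 3*acc < 9*m + 6
Before acc := m - 2*m + 3: 3*m == 5 || 12*m > 3
Before u := acc + 6: 3*m == 5 || 12*m > 3
The weakest precondition is 3*m == 5 || 12*m > 3.
Check whether m == 1 implies it.
Every state satisfying the precondition satisfies the weakest precondition: the implication holds.
Answer: valid


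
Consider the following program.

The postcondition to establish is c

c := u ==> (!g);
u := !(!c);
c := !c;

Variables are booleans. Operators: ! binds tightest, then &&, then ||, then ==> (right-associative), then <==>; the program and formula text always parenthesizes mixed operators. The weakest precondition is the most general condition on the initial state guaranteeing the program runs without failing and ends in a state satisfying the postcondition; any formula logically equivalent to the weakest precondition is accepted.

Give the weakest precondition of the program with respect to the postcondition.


Working backward. After the program, c must hold.
Before c := !c: !c
Before u := !(!c): !c
Before c := u ==> (!g): !(u ==> (!g))
Answer: WP = !(u ==> (!g))


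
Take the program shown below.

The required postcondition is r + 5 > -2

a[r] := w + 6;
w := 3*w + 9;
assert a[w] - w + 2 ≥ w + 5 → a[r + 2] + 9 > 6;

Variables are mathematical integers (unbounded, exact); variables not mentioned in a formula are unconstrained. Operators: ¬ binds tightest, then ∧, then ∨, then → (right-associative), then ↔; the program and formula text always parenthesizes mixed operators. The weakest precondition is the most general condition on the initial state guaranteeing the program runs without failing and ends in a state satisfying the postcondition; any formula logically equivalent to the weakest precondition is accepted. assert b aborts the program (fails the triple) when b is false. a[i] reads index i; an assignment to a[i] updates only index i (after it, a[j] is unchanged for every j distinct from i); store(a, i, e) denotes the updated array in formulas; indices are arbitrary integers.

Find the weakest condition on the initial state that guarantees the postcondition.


Working backward. After the program, the postcondition r + 5 > -2 must hold; in canonical form it is r > -7.
Before assert a[w] - w + 2 ≥ w + 5 → a[r + 2] + 9 > 6: (a[w] ≥ 2*w + 3 → a[r + 2] > -3) ∧ r > -7
Before w := 3*w + 9: (a[3*w + 9] ≥ 6*w + 21 → a[r + 2] > -3) ∧ r > -7
Before a[r] := w + 6: (store(a, r, w + 6)[3*w + 9] ≥ 6*w + 21 → store(a, r, w + 6)[r + 2] > -3) ∧ r > -7
Answer: WP = (store(a, r, w + 6)[3*w + 9] ≥ 6*w + 21 → store(a, r, w + 6)[r + 2] > -3) ∧ r > -7


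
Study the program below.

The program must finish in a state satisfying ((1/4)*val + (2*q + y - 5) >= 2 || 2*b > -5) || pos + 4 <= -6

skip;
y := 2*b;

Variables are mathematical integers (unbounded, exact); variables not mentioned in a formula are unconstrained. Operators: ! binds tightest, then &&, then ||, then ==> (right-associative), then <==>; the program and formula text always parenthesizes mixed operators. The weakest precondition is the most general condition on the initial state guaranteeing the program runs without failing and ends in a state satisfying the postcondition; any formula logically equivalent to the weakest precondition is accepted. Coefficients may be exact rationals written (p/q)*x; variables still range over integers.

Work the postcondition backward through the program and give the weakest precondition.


Working backward. After the program, the postcondition ((1/4)*val + (2*q + y - 5) >= 2 || 2*b > -5) || pos + 4 <= -6 must hold; in canonical form it is 2*q + (1/4)*val + y >= 7 || 2*b > -5 || pos <= -10.
Before y := 2*b: 2*b + 2*q + (1/4)*val >= 7 || 2*b > -5 || pos <= -10
Before skip: 2*b + 2*q + (1/4)*val >= 7 || 2*b > -5 || pos <= -10
Answer: WP = 2*b + 2*q + (1/4)*val >= 7 || 2*b > -5 || pos <= -10


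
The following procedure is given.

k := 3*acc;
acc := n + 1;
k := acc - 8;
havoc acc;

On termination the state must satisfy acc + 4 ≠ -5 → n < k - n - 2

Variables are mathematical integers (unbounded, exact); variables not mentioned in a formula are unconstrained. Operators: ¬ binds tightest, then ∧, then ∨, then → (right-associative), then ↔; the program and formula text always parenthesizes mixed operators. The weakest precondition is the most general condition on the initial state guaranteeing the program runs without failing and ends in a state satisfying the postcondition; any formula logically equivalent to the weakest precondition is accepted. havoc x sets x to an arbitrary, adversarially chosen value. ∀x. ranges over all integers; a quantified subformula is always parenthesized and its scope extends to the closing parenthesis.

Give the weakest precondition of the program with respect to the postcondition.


Working backward. After the program, the postcondition acc + 4 ≠ -5 → n < k - n - 2 must hold; in canonical form it is acc ≠ -9 → 2*n < k - 2.
Before havoc acc: ∀acc_1. (acc_1 ≠ -9 → 2*n < k - 2)
Before k := acc - 8: ∀acc_1. (acc_1 ≠ -9 → 2*n < acc - 10)
Before acc := n + 1: ∀acc_1. (acc_1 ≠ -9 → n < -9)
Before k := 3*acc: ∀acc_1. (acc_1 ≠ -9 → n < -9)
Answer: WP = ∀acc_1. (acc_1 ≠ -9 → n < -9)


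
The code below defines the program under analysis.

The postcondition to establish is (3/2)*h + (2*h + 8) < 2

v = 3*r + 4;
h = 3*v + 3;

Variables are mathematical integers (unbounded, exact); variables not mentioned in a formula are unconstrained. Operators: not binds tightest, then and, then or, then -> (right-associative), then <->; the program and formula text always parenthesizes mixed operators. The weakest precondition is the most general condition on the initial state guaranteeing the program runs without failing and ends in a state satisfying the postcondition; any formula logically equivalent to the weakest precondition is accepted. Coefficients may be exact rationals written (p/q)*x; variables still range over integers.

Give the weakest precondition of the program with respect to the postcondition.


Working backward. After the program, the postcondition (3/2)*h + (2*h + 8) < 2 must hold; in canonical form it is (7/2)*h < -6.
Before h := 3*v + 3: (21/2)*v < -33/2
Before v := 3*r + 4: (63/2)*r < -117/2
Answer: WP = (63/2)*r < -117/2


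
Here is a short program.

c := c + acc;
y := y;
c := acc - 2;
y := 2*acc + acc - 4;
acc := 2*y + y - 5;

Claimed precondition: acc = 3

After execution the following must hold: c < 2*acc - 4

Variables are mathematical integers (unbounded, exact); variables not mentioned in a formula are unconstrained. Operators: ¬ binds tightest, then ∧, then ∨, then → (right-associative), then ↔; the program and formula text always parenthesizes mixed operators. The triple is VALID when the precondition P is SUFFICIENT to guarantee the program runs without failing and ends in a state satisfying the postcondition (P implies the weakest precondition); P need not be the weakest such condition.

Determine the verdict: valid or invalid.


Working backward. After the program, c < 2*acc - 4 must hold.
Before acc := 2*y + y - 5: c < 6*y - 14
Before y := 2*acc + acc - 4: c < 18*acc - 38
Before c := acc - 2: 17*acc > 36
Before y := y: 17*acc > 36
Before c := c + acc: 17*acc > 36
The weakest precondition is 17*acc > 36.
Check whether acc = 3 implies it.
Every state satisfying the precondition satisfies the weakest precondition: the implication holds.
Answer: valid


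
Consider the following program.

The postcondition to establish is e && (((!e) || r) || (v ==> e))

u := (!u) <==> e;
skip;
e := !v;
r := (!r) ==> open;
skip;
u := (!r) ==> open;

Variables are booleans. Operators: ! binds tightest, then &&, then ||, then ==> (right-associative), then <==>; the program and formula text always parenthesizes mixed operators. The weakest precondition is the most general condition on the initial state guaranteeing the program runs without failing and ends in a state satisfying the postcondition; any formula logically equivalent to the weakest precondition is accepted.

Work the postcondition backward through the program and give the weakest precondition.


Working backward. After the program, the postcondition e && (((!e) || r) || (v ==> e)) must hold; in canonical form it is e && ((!e) || r || (v ==> e)).
Before u := (!r) ==> open: e && ((!e) || r || (v ==> e))
Before skip: e && ((!e) || r || (v ==> e))
Before r := (!r) ==> open: e && ((!e) || ((!r) ==> open) || (v ==> e))
Before e := !v: (!v) && (v || ((!r) ==> open) || (v ==> (!v)))
Before skip: (!v) && (v || ((!r) ==> open) || (v ==> (!v)))
Before u := (!u) <==> e: (!v) && (v || ((!r) ==> open) || (v ==> (!v)))
Answer: WP = (!v) && (v || ((!r) ==> open) || (v ==> (!v)))


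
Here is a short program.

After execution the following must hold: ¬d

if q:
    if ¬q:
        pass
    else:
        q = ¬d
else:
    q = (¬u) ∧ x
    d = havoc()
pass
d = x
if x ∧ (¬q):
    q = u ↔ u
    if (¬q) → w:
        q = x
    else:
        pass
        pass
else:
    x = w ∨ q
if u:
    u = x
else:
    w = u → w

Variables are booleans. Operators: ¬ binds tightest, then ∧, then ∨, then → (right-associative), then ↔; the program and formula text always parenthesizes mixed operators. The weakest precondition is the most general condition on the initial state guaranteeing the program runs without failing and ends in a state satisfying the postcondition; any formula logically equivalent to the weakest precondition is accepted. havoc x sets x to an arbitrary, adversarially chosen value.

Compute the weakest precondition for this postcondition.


Working backward. After the program, ¬d must hold.
Then branch requires ¬d; else branch requires ¬d.
Before the if: (u → (¬d)) ∧ ((¬u) → (¬d))
Then branch requires (u → (¬d)) ∧ ((¬u) → (¬d)); else branch requires (u → (¬d)) ∧ ((¬u) → (¬d)).
Before the if: ((x ∧ (¬q)) → ((u → (¬d)) ∧ ((¬u) → (¬d)))) ∧ ((¬(x ∧ (¬q))) → ((u → (¬d)) ∧ ((¬u) → (¬d))))
Before d := x: ((x ∧ (¬q)) → ((u → (¬x)) ∧ ((¬u) → (¬x)))) ∧ ((¬(x ∧ (¬q))) → ((u → (¬x)) ∧ ((¬u) → (¬x))))
Before skip: ((x ∧ (¬q)) → ((u → (¬x)) ∧ ((¬u) → (¬x)))) ∧ ((¬(x ∧ (¬q))) → ((u → (¬x)) ∧ ((¬u) → (¬x))))
Then branch requires ((¬q) → (((x ∧ (¬q)) → ((u → (¬x)) ∧ ((¬u) → (¬x)))) ∧ ((¬(x ∧ (¬q))) → ((u → (¬x)) ∧ ((¬u) → (¬x)))))) ∧ (q → (((x ∧ d) → ((u → (¬x)) ∧ ((¬u) → (¬x)))) ∧ ((¬(x ∧ d)) → ((u → (¬x)) ∧ ((¬u) → (¬x)))))); else branch requires ((x ∧ (¬((¬u) ∧ x))) → ((u → (¬x)) ∧ ((¬u) → (¬x)))) ∧ ((¬(x ∧ (¬((¬u) ∧ x)))) → ((u → (¬x)) ∧ ((¬u) → (¬x)))).
Before the if: (q → (((¬q) → (((x ∧ (¬q)) → ((u → (¬x)) ∧ ((¬u) → (¬x)))) ∧ ((¬(x ∧ (¬q))) → ((u → (¬x)) ∧ ((¬u) → (¬x)))))) ∧ (q → (((x ∧ d) → ((u → (¬x)) ∧ ((¬u) → (¬x)))) ∧ ((¬(x ∧ d)) → ((u → (¬x)) ∧ ((¬u) → (¬x)))))))) ∧ ((¬q) → (((x ∧ (¬((¬u) ∧ x))) → ((u → (¬x)) ∧ ((¬u) → (¬x)))) ∧ ((¬(x ∧ (¬((¬u) ∧ x)))) → ((u → (¬x)) ∧ ((¬u) → (¬x))))))
Answer: WP = (q → (((¬q) → (((x ∧ (¬q)) → ((u → (¬x)) ∧ ((¬u) → (¬x)))) ∧ ((¬(x ∧ (¬q))) → ((u → (¬x)) ∧ ((¬u) → (¬x)))))) ∧ (q → (((x ∧ d) → ((u → (¬x)) ∧ ((¬u) → (¬x)))) ∧ ((¬(x ∧ d)) → ((u → (¬x)) ∧ ((¬u) → (¬x)))))))) ∧ ((¬q) → (((x ∧ (¬((¬u) ∧ x))) → ((u → (¬x)) ∧ ((¬u) → (¬x)))) ∧ ((¬(x ∧ (¬((¬u) ∧ x)))) → ((u → (¬x)) ∧ ((¬u) → (¬x))))))


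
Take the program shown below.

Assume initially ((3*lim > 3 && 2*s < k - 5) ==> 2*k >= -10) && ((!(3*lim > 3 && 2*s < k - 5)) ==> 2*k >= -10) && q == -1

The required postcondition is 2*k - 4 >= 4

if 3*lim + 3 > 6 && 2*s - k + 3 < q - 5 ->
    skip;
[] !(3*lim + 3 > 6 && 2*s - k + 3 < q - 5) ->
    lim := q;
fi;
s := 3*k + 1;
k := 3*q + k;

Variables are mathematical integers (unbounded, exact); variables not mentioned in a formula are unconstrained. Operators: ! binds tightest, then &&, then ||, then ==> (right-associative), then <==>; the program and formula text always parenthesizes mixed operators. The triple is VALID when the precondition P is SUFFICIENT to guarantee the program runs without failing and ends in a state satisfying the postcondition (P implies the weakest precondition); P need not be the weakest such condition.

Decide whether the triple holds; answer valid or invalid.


Working backward. After the program, the postcondition 2*k - 4 >= 4 must hold; in canonical form it is 2*k >= 8.
Before k := 3*q + k: 2*k + 6*q >= 8
Before s := 3*k + 1: 2*k + 6*q >= 8
Then branch requires 2*k + 6*q >= 8; else branch requires 2*k + 6*q >= 8.
Before the if: ((3*lim > 3 && 2*s < k + q - 8) ==> 2*k + 6*q >= 8) && ((!(3*lim > 3 && 2*s < k + q - 8)) ==> 2*k + 6*q >= 8)
The weakest precondition is ((3*lim > 3 && 2*s < k + q - 8) ==> 2*k + 6*q >= 8) && ((!(3*lim > 3 && 2*s < k + q - 8)) ==> 2*k + 6*q >= 8).
Check whether ((3*lim > 3 && 2*s < k - 5) ==> 2*k >= -10) && ((!(3*lim > 3 && 2*s < k - 5)) ==> 2*k >= -10) && q == -1 implies it.
Countermodel: at the initial state k = 0, lim = 2, q = -1, s = -5, the precondition holds but the weakest precondition fails.
Answer: invalid


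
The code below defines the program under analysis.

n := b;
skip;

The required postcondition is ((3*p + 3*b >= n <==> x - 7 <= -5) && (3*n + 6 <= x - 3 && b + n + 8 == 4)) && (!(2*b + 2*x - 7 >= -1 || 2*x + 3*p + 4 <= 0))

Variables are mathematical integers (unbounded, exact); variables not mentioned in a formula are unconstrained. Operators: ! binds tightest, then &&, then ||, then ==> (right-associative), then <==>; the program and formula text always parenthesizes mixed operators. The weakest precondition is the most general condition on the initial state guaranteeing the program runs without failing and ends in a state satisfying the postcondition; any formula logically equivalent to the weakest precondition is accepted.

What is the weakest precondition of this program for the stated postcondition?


Working backward. After the program, the postcondition ((3*p + 3*b >= n <==> x - 7 <= -5) && (3*n + 6 <= x - 3 && b + n + 8 == 4)) && (!(2*b + 2*x - 7 >= -1 || 2*x + 3*p + 4 <= 0)) must hold; in canonical form it is (3*b + 3*p >= n <==> x <= 2) && 3*n <= x - 9 && b + n == -4 && (!(2*b + 2*x >= 6 || 3*p + 2*x <= -4)).
Before skip: (3*b + 3*p >= n <==> x <= 2) && 3*n <= x - 9 && b + n == -4 && (!(2*b + 2*x >= 6 || 3*p + 2*x <= -4))
Before n := b: (2*b + 3*p >= 0 <==> x <= 2) && 3*b <= x - 9 && 2*b == -4 && (!(2*b + 2*x >= 6 || 3*p + 2*x <= -4))
Answer: WP = (2*b + 3*p >= 0 <==> x <= 2) && 3*b <= x - 9 && 2*b == -4 && (!(2*b + 2*x >= 6 || 3*p + 2*x <= -4))


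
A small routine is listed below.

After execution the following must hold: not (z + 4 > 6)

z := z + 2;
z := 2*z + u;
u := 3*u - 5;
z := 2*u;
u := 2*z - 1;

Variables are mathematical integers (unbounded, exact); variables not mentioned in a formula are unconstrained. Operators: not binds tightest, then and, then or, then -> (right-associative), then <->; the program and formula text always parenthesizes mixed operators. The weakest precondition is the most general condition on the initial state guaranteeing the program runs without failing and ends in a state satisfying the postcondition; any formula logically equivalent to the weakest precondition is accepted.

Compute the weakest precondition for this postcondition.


Working backward. After the program, the postcondition not (z + 4 > 6) must hold; in canonical form it is not (z > 2).
Before u := 2*z - 1: not (z > 2)
Before z := 2*u: not (2*u > 2)
Before u := 3*u - 5: not (6*u > 12)
Before z := 2*z + u: not (6*u > 12)
Before z := z + 2: not (6*u > 12)
Answer: WP = not (6*u > 12)


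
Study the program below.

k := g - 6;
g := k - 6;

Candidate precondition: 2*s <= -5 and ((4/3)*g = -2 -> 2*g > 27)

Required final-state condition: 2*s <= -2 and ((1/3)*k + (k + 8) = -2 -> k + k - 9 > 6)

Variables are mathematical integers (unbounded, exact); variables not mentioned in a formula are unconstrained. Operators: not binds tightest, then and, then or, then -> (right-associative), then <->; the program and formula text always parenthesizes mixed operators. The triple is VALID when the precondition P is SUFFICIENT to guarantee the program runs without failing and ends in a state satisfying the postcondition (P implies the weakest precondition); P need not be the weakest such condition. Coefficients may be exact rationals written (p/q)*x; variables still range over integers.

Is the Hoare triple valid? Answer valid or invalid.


Working backward. After the program, the postcondition 2*s <= -2 and ((1/3)*k + (k + 8) = -2 -> k + k - 9 > 6) must hold; in canonical form it is 2*s <= -2 and ((4/3)*k = -10 -> 2*k > 15).
Before g := k - 6: 2*s <= -2 and ((4/3)*k = -10 -> 2*k > 15)
Before k := g - 6: 2*s <= -2 and ((4/3)*g = -2 -> 2*g > 27)
The weakest precondition is 2*s <= -2 and ((4/3)*g = -2 -> 2*g > 27).
Check whether 2*s <= -5 and ((4/3)*g = -2 -> 2*g > 27) implies it.
Every state satisfying the precondition satisfies the weakest precondition: the implication holds.
Answer: valid


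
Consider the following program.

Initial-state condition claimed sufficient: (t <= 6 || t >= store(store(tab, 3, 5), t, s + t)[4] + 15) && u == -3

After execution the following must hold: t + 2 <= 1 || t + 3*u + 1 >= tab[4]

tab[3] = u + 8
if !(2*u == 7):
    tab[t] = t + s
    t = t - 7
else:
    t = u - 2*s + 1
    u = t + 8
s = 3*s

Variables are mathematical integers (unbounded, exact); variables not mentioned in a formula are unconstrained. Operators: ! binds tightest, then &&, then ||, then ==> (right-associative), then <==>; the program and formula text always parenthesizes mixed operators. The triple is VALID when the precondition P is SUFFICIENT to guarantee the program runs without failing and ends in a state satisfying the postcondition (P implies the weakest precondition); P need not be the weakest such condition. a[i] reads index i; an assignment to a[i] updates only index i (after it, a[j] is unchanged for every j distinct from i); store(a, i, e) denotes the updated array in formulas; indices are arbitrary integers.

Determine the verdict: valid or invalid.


Working backward. After the program, the postcondition t + 2 <= 1 || t + 3*u + 1 >= tab[4] must hold; in canonical form it is t <= -1 || t + 3*u >= tab[4] - 1.
Before s := 3*s: t <= -1 || t + 3*u >= tab[4] - 1
Then branch requires t <= 6 || t + 3*u >= store(tab, t, s + t)[4] + 6; else branch requires u <= 2*s - 2 || 4*u >= tab[4] + 8*s - 29.
Before the if: ((!(2*u == 7)) ==> (t <= 6 || t + 3*u >= store(tab, t, s + t)[4] + 6)) && (2*u == 7 ==> (u <= 2*s - 2 || 4*u >= tab[4] + 8*s - 29))
Before tab[3] := u + 8: ((!(2*u == 7)) ==> (t <= 6 || t + 3*u >= store(store(tab, 3, u + 8), t, s + t)[4] + 6)) && (2*u == 7 ==> (u <= 2*s - 2 || 4*u >= tab[4] + 8*s - 29))
The weakest precondition is ((!(2*u == 7)) ==> (t <= 6 || t + 3*u >= store(store(tab, 3, u + 8), t, s + t)[4] + 6)) && (2*u == 7 ==> (u <= 2*s - 2 || 4*u >= tab[4] + 8*s - 29)).
Check whether (t <= 6 || t >= store(store(tab, 3, 5), t, s + t)[4] + 15) && u == -3 implies it.
Every state satisfying the precondition satisfies the weakest precondition: the implication holds.
Answer: valid


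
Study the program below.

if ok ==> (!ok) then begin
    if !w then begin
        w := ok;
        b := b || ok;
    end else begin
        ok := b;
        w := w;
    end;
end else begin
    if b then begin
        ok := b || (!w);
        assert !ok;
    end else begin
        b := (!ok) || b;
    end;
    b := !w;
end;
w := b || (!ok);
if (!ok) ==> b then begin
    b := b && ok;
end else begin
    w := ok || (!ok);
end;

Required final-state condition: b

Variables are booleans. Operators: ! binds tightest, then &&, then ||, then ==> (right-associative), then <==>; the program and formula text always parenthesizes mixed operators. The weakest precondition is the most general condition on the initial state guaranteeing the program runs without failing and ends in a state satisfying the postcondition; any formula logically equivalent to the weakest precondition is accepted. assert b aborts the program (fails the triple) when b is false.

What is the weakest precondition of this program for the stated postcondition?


Working backward. After the program, b must hold.
Then branch requires b && ok; else branch requires b.
Before the if: (((!ok) ==> b) ==> (b && ok)) && ((!((!ok) ==> b)) ==> b)
Before w := b || (!ok): (((!ok) ==> b) ==> (b && ok)) && ((!((!ok) ==> b)) ==> b)
Then branch requires ((!w) ==> ((((!ok) ==> (b || ok)) ==> ((b || ok) && ok)) && ((!((!ok) ==> (b || ok))) ==> (b || ok)))) && (w ==> ((((!b) ==> b) ==> b) && ((!((!b) ==> b)) ==> b))); else branch requires (b ==> ((!(b || (!w))) && (((!(b || (!w))) ==> (!w)) ==> ((!w) && (b || (!w)))) && ((!((!(b || (!w))) ==> (!w))) ==> (!w)))) && ((!b) ==> ((((!ok) ==> (!w)) ==> ((!w) && ok)) && ((!((!ok) ==> (!w))) ==> (!w)))).
Before the if: ((ok ==> (!ok)) ==> (((!w) ==> ((((!ok) ==> (b || ok)) ==> ((b || ok) && ok)) && ((!((!ok) ==> (b || ok))) ==> (b || ok)))) && (w ==> ((((!b) ==> b) ==> b) && ((!((!b) ==> b)) ==> b))))) && ((!(ok ==> (!ok))) ==> ((b ==> ((!(b || (!w))) && (((!(b || (!w))) ==> (!w)) ==> ((!w) && (b || (!w)))) && ((!((!(b || (!w))) ==> (!w))) ==> (!w)))) && ((!b) ==> ((((!ok) ==> (!w)) ==> ((!w) && ok)) && ((!((!ok) ==> (!w))) ==> (!w))))))
Answer: WP = ((ok ==> (!ok)) ==> (((!w) ==> ((((!ok) ==> (b || ok)) ==> ((b || ok) && ok)) && ((!((!ok) ==> (b || ok))) ==> (b || ok)))) && (w ==> ((((!b) ==> b) ==> b) && ((!((!b) ==> b)) ==> b))))) && ((!(ok ==> (!ok))) ==> ((b ==> ((!(b || (!w))) && (((!(b || (!w))) ==> (!w)) ==> ((!w) && (b || (!w)))) && ((!((!(b || (!w))) ==> (!w))) ==> (!w)))) && ((!b) ==> ((((!ok) ==> (!w)) ==> ((!w) && ok)) && ((!((!ok) ==> (!w))) ==> (!w))))))
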